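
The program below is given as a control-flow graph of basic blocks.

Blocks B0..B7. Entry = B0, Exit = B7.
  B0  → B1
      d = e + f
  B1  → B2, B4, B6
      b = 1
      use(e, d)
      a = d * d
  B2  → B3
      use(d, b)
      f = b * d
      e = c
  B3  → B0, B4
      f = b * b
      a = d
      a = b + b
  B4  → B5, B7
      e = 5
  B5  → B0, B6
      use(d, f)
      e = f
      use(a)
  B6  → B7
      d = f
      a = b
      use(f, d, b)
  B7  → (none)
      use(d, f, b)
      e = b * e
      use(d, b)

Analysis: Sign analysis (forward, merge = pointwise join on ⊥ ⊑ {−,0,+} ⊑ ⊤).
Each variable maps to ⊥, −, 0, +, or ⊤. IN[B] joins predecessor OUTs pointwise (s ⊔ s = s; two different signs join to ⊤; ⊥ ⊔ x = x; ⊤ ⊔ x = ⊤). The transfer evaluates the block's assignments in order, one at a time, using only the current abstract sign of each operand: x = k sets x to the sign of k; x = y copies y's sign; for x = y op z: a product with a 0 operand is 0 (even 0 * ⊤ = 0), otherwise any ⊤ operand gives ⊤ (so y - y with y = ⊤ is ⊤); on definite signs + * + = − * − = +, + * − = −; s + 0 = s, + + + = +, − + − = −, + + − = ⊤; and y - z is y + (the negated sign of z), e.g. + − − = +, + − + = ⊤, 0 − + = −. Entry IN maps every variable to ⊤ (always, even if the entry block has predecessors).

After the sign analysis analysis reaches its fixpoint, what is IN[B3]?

Converged values:
  B0:   IN=(all ⊤)   OUT=(all ⊤)
  B1:   IN=(all ⊤)   OUT={b:+; rest ⊤}
  B2:   IN={b:+; rest ⊤}   OUT={b:+; rest ⊤}
  B3:   IN={b:+; rest ⊤}   OUT={a:+, b:+, f:+; rest ⊤}
  B4:   IN={b:+; rest ⊤}   OUT={b:+, e:+; rest ⊤}
  B5:   IN={b:+, e:+; rest ⊤}   OUT={b:+; rest ⊤}
  B6:   IN={b:+; rest ⊤}   OUT={a:+, b:+; rest ⊤}
  B7:   IN={b:+; rest ⊤}   OUT={b:+; rest ⊤}

Merge at B3: IN[B3] = OUT[B2] = {a: ⊤, b: +, c: ⊤, d: ⊤, e: ⊤, f: ⊤}

Answer: {a: ⊤, b: +, c: ⊤, d: ⊤, e: ⊤, f: ⊤}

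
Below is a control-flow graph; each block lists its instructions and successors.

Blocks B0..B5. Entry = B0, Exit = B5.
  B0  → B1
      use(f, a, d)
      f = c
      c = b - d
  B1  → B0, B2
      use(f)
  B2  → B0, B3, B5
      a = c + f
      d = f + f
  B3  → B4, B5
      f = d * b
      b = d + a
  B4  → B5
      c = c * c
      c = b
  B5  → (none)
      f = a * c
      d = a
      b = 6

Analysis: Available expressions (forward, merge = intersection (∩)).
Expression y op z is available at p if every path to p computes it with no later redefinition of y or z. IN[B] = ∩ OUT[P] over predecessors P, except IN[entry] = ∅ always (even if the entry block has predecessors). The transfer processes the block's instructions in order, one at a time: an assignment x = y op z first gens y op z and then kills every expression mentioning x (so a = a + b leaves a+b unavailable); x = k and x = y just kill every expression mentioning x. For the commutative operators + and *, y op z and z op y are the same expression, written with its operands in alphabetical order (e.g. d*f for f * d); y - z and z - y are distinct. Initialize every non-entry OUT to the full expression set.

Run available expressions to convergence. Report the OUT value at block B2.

Answer: {c+f, f+f}

Working:
Fixpoint table:
  B0: | IN={} | OUT={b-d}
  B1: | IN={b-d} | OUT={b-d}
  B2: | IN={b-d} | OUT={c+f, f+f}
  B3: | IN={c+f, f+f} | OUT={a+d}
  B4: | IN={a+d} | OUT={a+d}
  B5: | IN={} | OUT={a*c}

Merge at B2: IN[B2] = OUT[B1] = {b-d}
Applying B2's transfer function to that IN value gives OUT[B2] (row B2 above).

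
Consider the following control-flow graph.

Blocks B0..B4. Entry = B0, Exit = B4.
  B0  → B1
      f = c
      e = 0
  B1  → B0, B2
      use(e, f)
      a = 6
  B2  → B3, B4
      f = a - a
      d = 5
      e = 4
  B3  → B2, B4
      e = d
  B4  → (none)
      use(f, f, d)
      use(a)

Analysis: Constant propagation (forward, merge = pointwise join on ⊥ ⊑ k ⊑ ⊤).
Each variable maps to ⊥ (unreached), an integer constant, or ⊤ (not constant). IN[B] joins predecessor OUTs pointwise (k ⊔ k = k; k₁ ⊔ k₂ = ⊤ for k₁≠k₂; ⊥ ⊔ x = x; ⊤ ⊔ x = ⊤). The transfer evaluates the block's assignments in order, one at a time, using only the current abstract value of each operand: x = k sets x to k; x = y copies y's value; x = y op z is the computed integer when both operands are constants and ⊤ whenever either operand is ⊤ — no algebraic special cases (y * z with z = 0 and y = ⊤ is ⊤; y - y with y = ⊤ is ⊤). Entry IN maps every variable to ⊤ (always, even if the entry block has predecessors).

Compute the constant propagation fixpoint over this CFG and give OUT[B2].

Per-block solution:
  B0:   IN=(all ⊤)   OUT={e:0; rest ⊤}
  B1:   IN={e:0; rest ⊤}   OUT={a:6, e:0; rest ⊤}
  B2:   IN={a:6; rest ⊤}   OUT={a:6, d:5, e:4, f:0; rest ⊤}
  B3:   IN={a:6, d:5, e:4, f:0; rest ⊤}   OUT={a:6, d:5, e:5, f:0; rest ⊤}
  B4:   IN={a:6, d:5, f:0; rest ⊤}   OUT={a:6, d:5, f:0; rest ⊤}

Merge at B2: IN[B2] = OUT[B1] ⊔ OUT[B3] = {a: 6, b: ⊤, c: ⊤, d: ⊤, e: ⊤, f: ⊤}
Applying B2's transfer function to that IN value gives OUT[B2] (row B2 above).

Answer: {a: 6, b: ⊤, c: ⊤, d: 5, e: 4, f: 0}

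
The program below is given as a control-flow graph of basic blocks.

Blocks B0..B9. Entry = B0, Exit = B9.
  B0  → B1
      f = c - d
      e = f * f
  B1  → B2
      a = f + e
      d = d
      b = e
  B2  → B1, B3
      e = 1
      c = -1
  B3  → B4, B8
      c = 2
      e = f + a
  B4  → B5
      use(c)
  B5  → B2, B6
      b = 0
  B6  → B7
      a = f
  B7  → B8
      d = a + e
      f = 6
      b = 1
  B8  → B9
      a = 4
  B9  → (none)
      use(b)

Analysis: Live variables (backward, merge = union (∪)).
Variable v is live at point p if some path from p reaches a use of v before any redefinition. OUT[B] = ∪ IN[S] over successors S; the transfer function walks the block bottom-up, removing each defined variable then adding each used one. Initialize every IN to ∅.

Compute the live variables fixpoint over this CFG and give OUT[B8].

Converged values:
  B0: | IN={c, d} | OUT={d, e, f}
  B1: | IN={d, e, f} | OUT={a, b, d, f}
  B2: | IN={a, b, d, f} | OUT={a, b, d, e, f}
  B3: | IN={a, b, d, f} | OUT={a, b, c, d, e, f}
  B4: | IN={a, c, d, e, f} | OUT={a, d, e, f}
  B5: | IN={a, d, e, f} | OUT={a, b, d, e, f}
  B6: | IN={e, f} | OUT={a, e}
  B7: | IN={a, e} | OUT={b}
  B8: | IN={b} | OUT={b}
  B9: | IN={b} | OUT={}

Merge at B8: OUT[B8] = IN[B9] = {b}

Answer: {b}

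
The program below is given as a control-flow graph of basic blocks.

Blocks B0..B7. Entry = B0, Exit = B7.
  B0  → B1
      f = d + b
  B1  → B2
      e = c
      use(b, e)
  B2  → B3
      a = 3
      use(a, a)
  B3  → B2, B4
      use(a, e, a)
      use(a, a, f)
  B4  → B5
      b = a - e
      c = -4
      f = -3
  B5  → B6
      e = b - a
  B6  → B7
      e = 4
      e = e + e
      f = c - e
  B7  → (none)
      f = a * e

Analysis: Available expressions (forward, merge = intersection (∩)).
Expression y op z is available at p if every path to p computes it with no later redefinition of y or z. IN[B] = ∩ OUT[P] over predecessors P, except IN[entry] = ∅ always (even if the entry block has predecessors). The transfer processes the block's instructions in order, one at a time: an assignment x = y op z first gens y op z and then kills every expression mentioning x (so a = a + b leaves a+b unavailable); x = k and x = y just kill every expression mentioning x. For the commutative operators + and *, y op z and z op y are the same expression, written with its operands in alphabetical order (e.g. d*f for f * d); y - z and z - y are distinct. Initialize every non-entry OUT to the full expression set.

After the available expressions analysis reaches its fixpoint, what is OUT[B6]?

Answer: {b-a, c-e}

Working:
Per-block solution:
  B0:   IN={}   OUT={b+d}
  B1:   IN={b+d}   OUT={b+d}
  B2:   IN={b+d}   OUT={b+d}
  B3:   IN={b+d}   OUT={b+d}
  B4:   IN={b+d}   OUT={a-e}
  B5:   IN={a-e}   OUT={b-a}
  B6:   IN={b-a}   OUT={b-a, c-e}
  B7:   IN={b-a, c-e}   OUT={a*e, b-a, c-e}

Merge at B6: IN[B6] = OUT[B5] = {b-a}
Applying B6's transfer function to that IN value gives OUT[B6] (row B6 above).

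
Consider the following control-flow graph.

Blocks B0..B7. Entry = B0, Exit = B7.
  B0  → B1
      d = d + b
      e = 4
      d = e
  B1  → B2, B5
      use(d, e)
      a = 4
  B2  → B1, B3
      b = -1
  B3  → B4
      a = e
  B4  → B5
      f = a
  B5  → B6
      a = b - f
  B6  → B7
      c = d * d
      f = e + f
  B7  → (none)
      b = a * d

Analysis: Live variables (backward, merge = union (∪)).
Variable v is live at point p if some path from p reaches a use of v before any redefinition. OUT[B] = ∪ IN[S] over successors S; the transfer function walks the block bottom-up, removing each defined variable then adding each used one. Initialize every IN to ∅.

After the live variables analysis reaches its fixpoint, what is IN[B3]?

Answer: {b, d, e}

Derivation:
Per-block solution:
  B0: | IN={b, d, f} | OUT={b, d, e, f}
  B1: | IN={b, d, e, f} | OUT={b, d, e, f}
  B2: | IN={d, e, f} | OUT={b, d, e, f}
  B3: | IN={b, d, e} | OUT={a, b, d, e}
  B4: | IN={a, b, d, e} | OUT={b, d, e, f}
  B5: | IN={b, d, e, f} | OUT={a, d, e, f}
  B6: | IN={a, d, e, f} | OUT={a, d}
  B7: | IN={a, d} | OUT={}

Merge at B3: OUT[B3] = IN[B4] = {a, b, d, e}
Applying B3's transfer function to that OUT value gives IN[B3] (row B3 above).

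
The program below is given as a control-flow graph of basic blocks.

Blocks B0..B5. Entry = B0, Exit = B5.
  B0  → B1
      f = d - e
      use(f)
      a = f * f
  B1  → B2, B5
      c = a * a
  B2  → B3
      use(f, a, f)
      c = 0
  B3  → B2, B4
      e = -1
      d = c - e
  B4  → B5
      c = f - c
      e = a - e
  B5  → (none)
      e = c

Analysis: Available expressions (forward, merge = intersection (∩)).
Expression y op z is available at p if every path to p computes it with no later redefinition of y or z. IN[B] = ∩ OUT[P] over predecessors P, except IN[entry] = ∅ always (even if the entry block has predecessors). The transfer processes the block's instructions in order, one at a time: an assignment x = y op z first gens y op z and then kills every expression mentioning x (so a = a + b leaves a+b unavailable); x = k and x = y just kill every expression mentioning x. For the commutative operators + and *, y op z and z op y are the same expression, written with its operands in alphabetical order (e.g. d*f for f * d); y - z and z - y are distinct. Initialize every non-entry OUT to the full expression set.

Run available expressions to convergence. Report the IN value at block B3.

Fixpoint table:
  B0:  IN={}  OUT={d-e, f*f}
  B1:  IN={d-e, f*f}  OUT={a*a, d-e, f*f}
  B2:  IN={a*a, f*f}  OUT={a*a, f*f}
  B3:  IN={a*a, f*f}  OUT={a*a, c-e, f*f}
  B4:  IN={a*a, c-e, f*f}  OUT={a*a, f*f}
  B5:  IN={a*a, f*f}  OUT={a*a, f*f}

Merge at B3: IN[B3] = OUT[B2] = {a*a, f*f}

Answer: {a*a, f*f}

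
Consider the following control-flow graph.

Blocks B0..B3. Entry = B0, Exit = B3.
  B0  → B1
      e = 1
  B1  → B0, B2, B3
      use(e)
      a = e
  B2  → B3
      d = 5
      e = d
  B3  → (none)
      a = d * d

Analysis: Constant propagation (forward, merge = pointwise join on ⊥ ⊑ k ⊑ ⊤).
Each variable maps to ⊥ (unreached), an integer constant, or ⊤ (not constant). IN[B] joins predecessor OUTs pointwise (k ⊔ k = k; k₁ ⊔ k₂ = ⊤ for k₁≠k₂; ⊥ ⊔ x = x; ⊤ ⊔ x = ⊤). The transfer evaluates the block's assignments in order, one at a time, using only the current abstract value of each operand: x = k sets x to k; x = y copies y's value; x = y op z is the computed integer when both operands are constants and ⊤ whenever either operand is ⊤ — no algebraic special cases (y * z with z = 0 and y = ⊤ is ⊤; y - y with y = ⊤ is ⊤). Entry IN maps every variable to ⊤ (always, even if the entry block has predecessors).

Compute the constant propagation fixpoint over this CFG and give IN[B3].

Per-block solution:
  B0:  IN=(all ⊤)  OUT={e:1; rest ⊤}
  B1:  IN={e:1; rest ⊤}  OUT={a:1, e:1; rest ⊤}
  B2:  IN={a:1, e:1; rest ⊤}  OUT={a:1, d:5, e:5; rest ⊤}
  B3:  IN={a:1; rest ⊤}  OUT=(all ⊤)

Merge at B3: IN[B3] = OUT[B1] ⊔ OUT[B2] = {a: 1, b: ⊤, c: ⊤, d: ⊤, e: ⊤, f: ⊤}

Answer: {a: 1, b: ⊤, c: ⊤, d: ⊤, e: ⊤, f: ⊤}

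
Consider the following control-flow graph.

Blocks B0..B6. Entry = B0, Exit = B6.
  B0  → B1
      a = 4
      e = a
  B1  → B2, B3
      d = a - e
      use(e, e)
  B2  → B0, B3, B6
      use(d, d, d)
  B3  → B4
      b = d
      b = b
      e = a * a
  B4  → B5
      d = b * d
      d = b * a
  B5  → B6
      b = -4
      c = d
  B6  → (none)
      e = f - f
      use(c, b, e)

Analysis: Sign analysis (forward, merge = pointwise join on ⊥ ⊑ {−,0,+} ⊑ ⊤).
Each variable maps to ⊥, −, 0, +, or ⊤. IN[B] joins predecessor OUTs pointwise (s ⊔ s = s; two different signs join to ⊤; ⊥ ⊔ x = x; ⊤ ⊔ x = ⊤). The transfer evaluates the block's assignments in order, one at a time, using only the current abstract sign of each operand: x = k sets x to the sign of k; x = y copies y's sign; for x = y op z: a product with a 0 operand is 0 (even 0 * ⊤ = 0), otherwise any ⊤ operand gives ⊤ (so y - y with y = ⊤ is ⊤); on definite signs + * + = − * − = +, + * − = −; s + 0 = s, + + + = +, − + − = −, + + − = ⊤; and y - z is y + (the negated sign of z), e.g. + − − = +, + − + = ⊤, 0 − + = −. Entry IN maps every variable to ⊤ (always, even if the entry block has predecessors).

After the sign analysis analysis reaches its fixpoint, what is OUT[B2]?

Converged values:
  B0:  IN=(all ⊤)  OUT={a:+, e:+; rest ⊤}
  B1:  IN={a:+, e:+; rest ⊤}  OUT={a:+, e:+; rest ⊤}
  B2:  IN={a:+, e:+; rest ⊤}  OUT={a:+, e:+; rest ⊤}
  B3:  IN={a:+, e:+; rest ⊤}  OUT={a:+, e:+; rest ⊤}
  B4:  IN={a:+, e:+; rest ⊤}  OUT={a:+, e:+; rest ⊤}
  B5:  IN={a:+, e:+; rest ⊤}  OUT={a:+, b:-, e:+; rest ⊤}
  B6:  IN={a:+, e:+; rest ⊤}  OUT={a:+; rest ⊤}

Merge at B2: IN[B2] = OUT[B1] = {a: +, b: ⊤, c: ⊤, d: ⊤, e: +, f: ⊤}
Applying B2's transfer function to that IN value gives OUT[B2] (row B2 above).

Answer: {a: +, b: ⊤, c: ⊤, d: ⊤, e: +, f: ⊤}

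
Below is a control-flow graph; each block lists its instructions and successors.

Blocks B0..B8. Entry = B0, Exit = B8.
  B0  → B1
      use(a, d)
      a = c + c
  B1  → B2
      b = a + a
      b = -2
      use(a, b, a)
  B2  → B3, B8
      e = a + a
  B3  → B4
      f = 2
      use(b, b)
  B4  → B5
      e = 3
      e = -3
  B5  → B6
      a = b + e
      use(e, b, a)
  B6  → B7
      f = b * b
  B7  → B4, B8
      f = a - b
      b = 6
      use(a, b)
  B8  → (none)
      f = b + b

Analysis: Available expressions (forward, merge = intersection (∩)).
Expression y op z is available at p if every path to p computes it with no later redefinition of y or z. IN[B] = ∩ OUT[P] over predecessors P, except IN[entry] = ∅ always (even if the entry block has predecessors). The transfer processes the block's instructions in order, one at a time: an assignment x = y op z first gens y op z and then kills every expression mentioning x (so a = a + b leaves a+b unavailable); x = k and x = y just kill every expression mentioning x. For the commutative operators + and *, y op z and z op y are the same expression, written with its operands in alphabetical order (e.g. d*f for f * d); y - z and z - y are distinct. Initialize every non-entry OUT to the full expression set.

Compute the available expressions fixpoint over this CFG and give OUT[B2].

Fixpoint table:
  B0: | IN={} | OUT={c+c}
  B1: | IN={c+c} | OUT={a+a, c+c}
  B2: | IN={a+a, c+c} | OUT={a+a, c+c}
  B3: | IN={a+a, c+c} | OUT={a+a, c+c}
  B4: | IN={c+c} | OUT={c+c}
  B5: | IN={c+c} | OUT={b+e, c+c}
  B6: | IN={b+e, c+c} | OUT={b*b, b+e, c+c}
  B7: | IN={b*b, b+e, c+c} | OUT={c+c}
  B8: | IN={c+c} | OUT={b+b, c+c}

Merge at B2: IN[B2] = OUT[B1] = {a+a, c+c}
Applying B2's transfer function to that IN value gives OUT[B2] (row B2 above).

Answer: {a+a, c+c}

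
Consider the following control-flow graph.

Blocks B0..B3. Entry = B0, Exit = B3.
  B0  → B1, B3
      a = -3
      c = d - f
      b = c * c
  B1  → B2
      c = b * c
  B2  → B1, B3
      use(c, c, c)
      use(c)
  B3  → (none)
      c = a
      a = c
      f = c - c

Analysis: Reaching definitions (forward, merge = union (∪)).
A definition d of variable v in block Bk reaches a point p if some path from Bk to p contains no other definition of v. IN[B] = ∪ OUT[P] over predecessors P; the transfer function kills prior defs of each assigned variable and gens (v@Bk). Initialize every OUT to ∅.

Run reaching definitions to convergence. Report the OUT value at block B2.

Converged values:
  B0:   IN={}   OUT={a@B0, b@B0, c@B0}
  B1:   IN={a@B0, b@B0, c@B0, c@B1}   OUT={a@B0, b@B0, c@B1}
  B2:   IN={a@B0, b@B0, c@B1}   OUT={a@B0, b@B0, c@B1}
  B3:   IN={a@B0, b@B0, c@B0, c@B1}   OUT={a@B3, b@B0, c@B3, f@B3}

Merge at B2: IN[B2] = OUT[B1] = {a@B0, b@B0, c@B1}
Applying B2's transfer function to that IN value gives OUT[B2] (row B2 above).

Answer: {a@B0, b@B0, c@B1}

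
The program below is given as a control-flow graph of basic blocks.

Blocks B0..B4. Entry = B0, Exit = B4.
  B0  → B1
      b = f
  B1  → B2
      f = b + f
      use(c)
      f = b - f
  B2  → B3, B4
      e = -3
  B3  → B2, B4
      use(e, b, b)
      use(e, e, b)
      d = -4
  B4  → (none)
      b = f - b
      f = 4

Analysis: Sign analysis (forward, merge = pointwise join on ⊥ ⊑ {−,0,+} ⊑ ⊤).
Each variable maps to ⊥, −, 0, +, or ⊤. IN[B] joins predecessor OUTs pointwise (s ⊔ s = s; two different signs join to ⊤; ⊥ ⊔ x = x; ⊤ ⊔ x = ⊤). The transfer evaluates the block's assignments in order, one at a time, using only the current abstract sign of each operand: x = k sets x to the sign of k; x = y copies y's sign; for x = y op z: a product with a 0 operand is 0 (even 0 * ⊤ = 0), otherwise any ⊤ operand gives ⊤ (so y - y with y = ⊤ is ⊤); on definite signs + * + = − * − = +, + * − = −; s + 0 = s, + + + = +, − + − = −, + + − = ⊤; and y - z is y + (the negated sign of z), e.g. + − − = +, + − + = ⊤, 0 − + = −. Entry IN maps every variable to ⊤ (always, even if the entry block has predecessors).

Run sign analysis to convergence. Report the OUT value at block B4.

Answer: {a: ⊤, b: ⊤, c: ⊤, d: ⊤, e: -, f: +}

Working:
Per-block solution:
  B0:   IN=(all ⊤)   OUT=(all ⊤)
  B1:   IN=(all ⊤)   OUT=(all ⊤)
  B2:   IN=(all ⊤)   OUT={e:-; rest ⊤}
  B3:   IN={e:-; rest ⊤}   OUT={d:-, e:-; rest ⊤}
  B4:   IN={e:-; rest ⊤}   OUT={e:-, f:+; rest ⊤}

Merge at B4: IN[B4] = OUT[B2] ⊔ OUT[B3] = {a: ⊤, b: ⊤, c: ⊤, d: ⊤, e: -, f: ⊤}
Applying B4's transfer function to that IN value gives OUT[B4] (row B4 above).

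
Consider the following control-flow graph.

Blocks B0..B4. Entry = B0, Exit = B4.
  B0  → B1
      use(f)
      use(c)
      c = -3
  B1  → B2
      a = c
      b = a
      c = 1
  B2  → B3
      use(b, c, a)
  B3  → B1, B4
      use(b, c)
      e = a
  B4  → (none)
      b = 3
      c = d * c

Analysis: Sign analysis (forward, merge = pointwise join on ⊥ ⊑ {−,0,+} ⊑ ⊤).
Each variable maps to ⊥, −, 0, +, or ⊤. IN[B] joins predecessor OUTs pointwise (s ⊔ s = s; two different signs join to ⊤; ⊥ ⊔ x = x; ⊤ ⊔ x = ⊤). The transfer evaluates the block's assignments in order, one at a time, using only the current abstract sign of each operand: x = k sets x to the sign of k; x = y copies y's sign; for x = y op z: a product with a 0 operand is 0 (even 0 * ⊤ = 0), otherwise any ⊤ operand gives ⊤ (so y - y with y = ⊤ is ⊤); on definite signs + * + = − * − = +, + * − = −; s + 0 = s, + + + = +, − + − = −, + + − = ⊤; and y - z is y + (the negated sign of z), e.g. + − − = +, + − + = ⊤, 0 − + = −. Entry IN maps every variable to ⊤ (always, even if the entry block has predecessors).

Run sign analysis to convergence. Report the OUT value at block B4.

Per-block solution:
  B0:  IN=(all ⊤)  OUT={c:-; rest ⊤}
  B1:  IN=(all ⊤)  OUT={c:+; rest ⊤}
  B2:  IN={c:+; rest ⊤}  OUT={c:+; rest ⊤}
  B3:  IN={c:+; rest ⊤}  OUT={c:+; rest ⊤}
  B4:  IN={c:+; rest ⊤}  OUT={b:+; rest ⊤}

Merge at B4: IN[B4] = OUT[B3] = {a: ⊤, b: ⊤, c: +, d: ⊤, e: ⊤, f: ⊤}
Applying B4's transfer function to that IN value gives OUT[B4] (row B4 above).

Answer: {a: ⊤, b: +, c: ⊤, d: ⊤, e: ⊤, f: ⊤}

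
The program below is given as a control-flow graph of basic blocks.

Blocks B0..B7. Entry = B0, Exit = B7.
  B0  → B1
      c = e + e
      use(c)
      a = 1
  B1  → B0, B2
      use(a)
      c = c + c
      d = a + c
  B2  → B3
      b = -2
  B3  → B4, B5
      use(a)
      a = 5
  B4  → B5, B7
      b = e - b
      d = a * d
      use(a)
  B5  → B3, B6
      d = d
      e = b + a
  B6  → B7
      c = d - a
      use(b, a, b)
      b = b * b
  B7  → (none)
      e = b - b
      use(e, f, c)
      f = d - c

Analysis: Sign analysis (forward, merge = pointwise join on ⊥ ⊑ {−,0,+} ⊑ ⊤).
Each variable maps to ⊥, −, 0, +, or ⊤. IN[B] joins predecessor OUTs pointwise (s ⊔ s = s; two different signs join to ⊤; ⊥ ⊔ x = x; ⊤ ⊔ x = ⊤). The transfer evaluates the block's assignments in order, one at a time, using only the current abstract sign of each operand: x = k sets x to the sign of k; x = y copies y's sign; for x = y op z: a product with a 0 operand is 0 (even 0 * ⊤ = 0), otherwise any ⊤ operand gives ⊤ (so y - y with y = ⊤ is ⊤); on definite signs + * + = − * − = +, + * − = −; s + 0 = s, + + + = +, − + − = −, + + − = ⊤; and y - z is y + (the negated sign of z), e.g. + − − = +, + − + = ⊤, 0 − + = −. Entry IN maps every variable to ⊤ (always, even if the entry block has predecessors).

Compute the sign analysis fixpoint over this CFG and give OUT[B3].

Answer: {a: +, b: ⊤, c: ⊤, d: ⊤, e: ⊤, f: ⊤}

Trace:
Per-block solution:
  B0: | IN=(all ⊤) | OUT={a:+; rest ⊤}
  B1: | IN={a:+; rest ⊤} | OUT={a:+; rest ⊤}
  B2: | IN={a:+; rest ⊤} | OUT={a:+, b:-; rest ⊤}
  B3: | IN={a:+; rest ⊤} | OUT={a:+; rest ⊤}
  B4: | IN={a:+; rest ⊤} | OUT={a:+; rest ⊤}
  B5: | IN={a:+; rest ⊤} | OUT={a:+; rest ⊤}
  B6: | IN={a:+; rest ⊤} | OUT={a:+; rest ⊤}
  B7: | IN={a:+; rest ⊤} | OUT={a:+; rest ⊤}

Merge at B3: IN[B3] = OUT[B2] ⊔ OUT[B5] = {a: +, b: ⊤, c: ⊤, d: ⊤, e: ⊤, f: ⊤}
Applying B3's transfer function to that IN value gives OUT[B3] (row B3 above).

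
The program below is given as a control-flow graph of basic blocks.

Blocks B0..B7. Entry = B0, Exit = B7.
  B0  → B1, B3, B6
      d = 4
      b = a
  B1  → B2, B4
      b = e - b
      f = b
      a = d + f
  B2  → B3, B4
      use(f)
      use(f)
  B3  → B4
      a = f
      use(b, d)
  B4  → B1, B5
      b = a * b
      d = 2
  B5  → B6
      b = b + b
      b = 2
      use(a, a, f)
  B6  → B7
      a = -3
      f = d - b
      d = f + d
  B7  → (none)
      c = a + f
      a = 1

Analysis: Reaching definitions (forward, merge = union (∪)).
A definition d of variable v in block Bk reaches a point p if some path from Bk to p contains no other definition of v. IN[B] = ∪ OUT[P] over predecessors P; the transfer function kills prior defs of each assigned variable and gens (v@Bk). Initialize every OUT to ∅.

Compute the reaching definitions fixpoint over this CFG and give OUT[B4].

Converged values:
  B0:   IN={}   OUT={b@B0, d@B0}
  B1:   IN={a@B1, a@B3, b@B0, b@B4, d@B0, d@B4, f@B1}   OUT={a@B1, b@B1, d@B0, d@B4, f@B1}
  B2:   IN={a@B1, b@B1, d@B0, d@B4, f@B1}   OUT={a@B1, b@B1, d@B0, d@B4, f@B1}
  B3:   IN={a@B1, b@B0, b@B1, d@B0, d@B4, f@B1}   OUT={a@B3, b@B0, b@B1, d@B0, d@B4, f@B1}
  B4:   IN={a@B1, a@B3, b@B0, b@B1, d@B0, d@B4, f@B1}   OUT={a@B1, a@B3, b@B4, d@B4, f@B1}
  B5:   IN={a@B1, a@B3, b@B4, d@B4, f@B1}   OUT={a@B1, a@B3, b@B5, d@B4, f@B1}
  B6:   IN={a@B1, a@B3, b@B0, b@B5, d@B0, d@B4, f@B1}   OUT={a@B6, b@B0, b@B5, d@B6, f@B6}
  B7:   IN={a@B6, b@B0, b@B5, d@B6, f@B6}   OUT={a@B7, b@B0, b@B5, c@B7, d@B6, f@B6}

Merge at B4: IN[B4] = OUT[B1] ⊔ OUT[B2] ⊔ OUT[B3] = {a@B1, a@B3, b@B0, b@B1, d@B0, d@B4, f@B1}
Applying B4's transfer function to that IN value gives OUT[B4] (row B4 above).

Answer: {a@B1, a@B3, b@B4, d@B4, f@B1}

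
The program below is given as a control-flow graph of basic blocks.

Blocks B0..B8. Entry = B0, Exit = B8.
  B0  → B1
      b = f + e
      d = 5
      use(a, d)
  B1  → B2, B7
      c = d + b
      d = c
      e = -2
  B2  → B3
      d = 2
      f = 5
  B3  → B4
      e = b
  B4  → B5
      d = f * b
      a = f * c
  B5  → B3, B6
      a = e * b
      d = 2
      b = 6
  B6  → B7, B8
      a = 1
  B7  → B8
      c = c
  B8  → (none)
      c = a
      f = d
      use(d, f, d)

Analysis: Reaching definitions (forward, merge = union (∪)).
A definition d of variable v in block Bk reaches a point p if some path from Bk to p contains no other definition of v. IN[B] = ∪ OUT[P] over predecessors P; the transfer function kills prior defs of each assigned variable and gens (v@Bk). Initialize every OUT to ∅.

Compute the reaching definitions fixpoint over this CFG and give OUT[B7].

Converged values:
  B0:  IN={}  OUT={b@B0, d@B0}
  B1:  IN={b@B0, d@B0}  OUT={b@B0, c@B1, d@B1, e@B1}
  B2:  IN={b@B0, c@B1, d@B1, e@B1}  OUT={b@B0, c@B1, d@B2, e@B1, f@B2}
  B3:  IN={a@B5, b@B0, b@B5, c@B1, d@B2, d@B5, e@B1, e@B3, f@B2}  OUT={a@B5, b@B0, b@B5, c@B1, d@B2, d@B5, e@B3, f@B2}
  B4:  IN={a@B5, b@B0, b@B5, c@B1, d@B2, d@B5, e@B3, f@B2}  OUT={a@B4, b@B0, b@B5, c@B1, d@B4, e@B3, f@B2}
  B5:  IN={a@B4, b@B0, b@B5, c@B1, d@B4, e@B3, f@B2}  OUT={a@B5, b@B5, c@B1, d@B5, e@B3, f@B2}
  B6:  IN={a@B5, b@B5, c@B1, d@B5, e@B3, f@B2}  OUT={a@B6, b@B5, c@B1, d@B5, e@B3, f@B2}
  B7:  IN={a@B6, b@B0, b@B5, c@B1, d@B1, d@B5, e@B1, e@B3, f@B2}  OUT={a@B6, b@B0, b@B5, c@B7, d@B1, d@B5, e@B1, e@B3, f@B2}
  B8:  IN={a@B6, b@B0, b@B5, c@B1, c@B7, d@B1, d@B5, e@B1, e@B3, f@B2}  OUT={a@B6, b@B0, b@B5, c@B8, d@B1, d@B5, e@B1, e@B3, f@B8}

Merge at B7: IN[B7] = OUT[B1] ⊔ OUT[B6] = {a@B6, b@B0, b@B5, c@B1, d@B1, d@B5, e@B1, e@B3, f@B2}
Applying B7's transfer function to that IN value gives OUT[B7] (row B7 above).

Answer: {a@B6, b@B0, b@B5, c@B7, d@B1, d@B5, e@B1, e@B3, f@B2}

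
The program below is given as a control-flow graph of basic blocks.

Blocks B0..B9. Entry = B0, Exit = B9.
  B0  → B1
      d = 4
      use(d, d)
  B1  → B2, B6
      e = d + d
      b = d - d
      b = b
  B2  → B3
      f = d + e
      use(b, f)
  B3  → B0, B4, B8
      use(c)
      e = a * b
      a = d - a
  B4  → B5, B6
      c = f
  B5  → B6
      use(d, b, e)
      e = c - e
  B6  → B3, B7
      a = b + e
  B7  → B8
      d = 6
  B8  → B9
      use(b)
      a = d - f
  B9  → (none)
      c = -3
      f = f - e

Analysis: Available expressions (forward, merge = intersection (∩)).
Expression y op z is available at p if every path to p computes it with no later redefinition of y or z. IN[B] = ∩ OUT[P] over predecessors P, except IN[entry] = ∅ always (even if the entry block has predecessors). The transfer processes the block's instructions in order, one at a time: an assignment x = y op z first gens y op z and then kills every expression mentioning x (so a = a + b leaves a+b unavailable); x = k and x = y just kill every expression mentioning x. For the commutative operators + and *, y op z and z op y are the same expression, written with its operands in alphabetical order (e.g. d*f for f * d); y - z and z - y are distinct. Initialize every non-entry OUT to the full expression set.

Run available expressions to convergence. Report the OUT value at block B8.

Fixpoint table:
  B0:   IN={}   OUT={}
  B1:   IN={}   OUT={d+d, d-d}
  B2:   IN={d+d, d-d}   OUT={d+d, d+e, d-d}
  B3:   IN={d+d, d-d}   OUT={d+d, d-d}
  B4:   IN={d+d, d-d}   OUT={d+d, d-d}
  B5:   IN={d+d, d-d}   OUT={d+d, d-d}
  B6:   IN={d+d, d-d}   OUT={b+e, d+d, d-d}
  B7:   IN={b+e, d+d, d-d}   OUT={b+e}
  B8:   IN={}   OUT={d-f}
  B9:   IN={d-f}   OUT={}

Merge at B8: IN[B8] = OUT[B3] ∩ OUT[B7] = {}
Applying B8's transfer function to that IN value gives OUT[B8] (row B8 above).

Answer: {d-f}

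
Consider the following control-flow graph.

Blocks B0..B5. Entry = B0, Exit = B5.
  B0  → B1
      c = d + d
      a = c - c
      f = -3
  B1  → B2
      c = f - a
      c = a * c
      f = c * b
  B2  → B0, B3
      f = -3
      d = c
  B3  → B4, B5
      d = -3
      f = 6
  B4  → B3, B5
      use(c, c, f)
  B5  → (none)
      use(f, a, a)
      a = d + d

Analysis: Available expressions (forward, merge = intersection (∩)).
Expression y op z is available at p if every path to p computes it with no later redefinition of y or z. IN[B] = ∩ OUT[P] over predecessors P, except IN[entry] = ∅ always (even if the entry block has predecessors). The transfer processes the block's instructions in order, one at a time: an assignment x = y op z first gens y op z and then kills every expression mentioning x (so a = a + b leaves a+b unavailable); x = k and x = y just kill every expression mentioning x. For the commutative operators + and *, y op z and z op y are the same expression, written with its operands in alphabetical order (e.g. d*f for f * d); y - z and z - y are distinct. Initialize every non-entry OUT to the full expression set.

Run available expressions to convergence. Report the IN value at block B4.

Answer: {b*c}

Derivation:
Per-block solution:
  B0:  IN={}  OUT={c-c, d+d}
  B1:  IN={c-c, d+d}  OUT={b*c, d+d}
  B2:  IN={b*c, d+d}  OUT={b*c}
  B3:  IN={b*c}  OUT={b*c}
  B4:  IN={b*c}  OUT={b*c}
  B5:  IN={b*c}  OUT={b*c, d+d}

Merge at B4: IN[B4] = OUT[B3] = {b*c}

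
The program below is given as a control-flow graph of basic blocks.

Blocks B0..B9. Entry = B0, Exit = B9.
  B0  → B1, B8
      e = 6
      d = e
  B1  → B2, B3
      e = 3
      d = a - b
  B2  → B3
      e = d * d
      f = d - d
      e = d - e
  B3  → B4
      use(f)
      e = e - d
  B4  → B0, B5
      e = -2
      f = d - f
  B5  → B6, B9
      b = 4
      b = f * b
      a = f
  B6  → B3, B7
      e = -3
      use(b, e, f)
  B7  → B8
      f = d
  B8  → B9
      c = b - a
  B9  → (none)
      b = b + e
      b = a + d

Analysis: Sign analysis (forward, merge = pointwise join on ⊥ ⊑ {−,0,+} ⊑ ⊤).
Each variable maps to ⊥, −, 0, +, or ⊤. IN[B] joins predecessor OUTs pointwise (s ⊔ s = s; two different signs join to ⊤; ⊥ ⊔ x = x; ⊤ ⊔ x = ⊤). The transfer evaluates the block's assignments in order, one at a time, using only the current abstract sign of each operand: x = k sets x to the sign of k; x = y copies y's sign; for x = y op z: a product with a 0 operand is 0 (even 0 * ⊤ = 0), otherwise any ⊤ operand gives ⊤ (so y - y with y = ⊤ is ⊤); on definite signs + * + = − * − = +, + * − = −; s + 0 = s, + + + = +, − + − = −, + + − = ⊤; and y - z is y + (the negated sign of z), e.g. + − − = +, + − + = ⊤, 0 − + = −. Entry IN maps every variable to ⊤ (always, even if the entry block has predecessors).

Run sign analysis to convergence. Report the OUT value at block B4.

Per-block solution:
  B0:   IN=(all ⊤)   OUT={d:+, e:+; rest ⊤}
  B1:   IN={d:+, e:+; rest ⊤}   OUT={e:+; rest ⊤}
  B2:   IN={e:+; rest ⊤}   OUT=(all ⊤)
  B3:   IN=(all ⊤)   OUT=(all ⊤)
  B4:   IN=(all ⊤)   OUT={e:-; rest ⊤}
  B5:   IN={e:-; rest ⊤}   OUT={e:-; rest ⊤}
  B6:   IN={e:-; rest ⊤}   OUT={e:-; rest ⊤}
  B7:   IN={e:-; rest ⊤}   OUT={e:-; rest ⊤}
  B8:   IN=(all ⊤)   OUT=(all ⊤)
  B9:   IN=(all ⊤)   OUT=(all ⊤)

Merge at B4: IN[B4] = OUT[B3] = {a: ⊤, b: ⊤, c: ⊤, d: ⊤, e: ⊤, f: ⊤}
Applying B4's transfer function to that IN value gives OUT[B4] (row B4 above).

Answer: {a: ⊤, b: ⊤, c: ⊤, d: ⊤, e: -, f: ⊤}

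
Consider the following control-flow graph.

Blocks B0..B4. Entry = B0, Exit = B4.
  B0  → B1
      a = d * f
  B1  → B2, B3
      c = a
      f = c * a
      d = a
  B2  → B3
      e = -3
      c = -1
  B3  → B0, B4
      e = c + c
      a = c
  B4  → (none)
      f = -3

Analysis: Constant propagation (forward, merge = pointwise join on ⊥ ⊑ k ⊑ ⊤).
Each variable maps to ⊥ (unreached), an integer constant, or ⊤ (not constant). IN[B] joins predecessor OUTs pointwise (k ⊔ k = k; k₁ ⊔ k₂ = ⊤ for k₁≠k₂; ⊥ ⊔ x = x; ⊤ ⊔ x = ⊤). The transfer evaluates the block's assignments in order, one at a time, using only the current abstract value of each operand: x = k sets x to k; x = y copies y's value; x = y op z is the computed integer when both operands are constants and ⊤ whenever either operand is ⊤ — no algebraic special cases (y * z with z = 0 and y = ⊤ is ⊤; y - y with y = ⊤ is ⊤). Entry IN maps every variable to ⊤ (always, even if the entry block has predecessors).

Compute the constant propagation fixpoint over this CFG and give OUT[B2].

Answer: {a: ⊤, b: ⊤, c: -1, d: ⊤, e: -3, f: ⊤}

Derivation:
Converged values:
  B0:   IN=(all ⊤)   OUT=(all ⊤)
  B1:   IN=(all ⊤)   OUT=(all ⊤)
  B2:   IN=(all ⊤)   OUT={c:-1, e:-3; rest ⊤}
  B3:   IN=(all ⊤)   OUT=(all ⊤)
  B4:   IN=(all ⊤)   OUT={f:-3; rest ⊤}

Merge at B2: IN[B2] = OUT[B1] = {a: ⊤, b: ⊤, c: ⊤, d: ⊤, e: ⊤, f: ⊤}
Applying B2's transfer function to that IN value gives OUT[B2] (row B2 above).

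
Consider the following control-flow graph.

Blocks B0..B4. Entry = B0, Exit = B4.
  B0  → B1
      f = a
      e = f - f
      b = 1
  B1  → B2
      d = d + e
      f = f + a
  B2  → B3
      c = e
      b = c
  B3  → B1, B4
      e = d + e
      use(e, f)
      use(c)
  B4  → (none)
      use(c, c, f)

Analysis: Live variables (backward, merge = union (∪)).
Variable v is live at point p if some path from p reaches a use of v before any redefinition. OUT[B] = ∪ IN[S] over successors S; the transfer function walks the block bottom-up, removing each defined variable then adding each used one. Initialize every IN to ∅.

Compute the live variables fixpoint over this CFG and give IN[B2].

Converged values:
  B0:   IN={a, d}   OUT={a, d, e, f}
  B1:   IN={a, d, e, f}   OUT={a, d, e, f}
  B2:   IN={a, d, e, f}   OUT={a, c, d, e, f}
  B3:   IN={a, c, d, e, f}   OUT={a, c, d, e, f}
  B4:   IN={c, f}   OUT={}

Merge at B2: OUT[B2] = IN[B3] = {a, c, d, e, f}
Applying B2's transfer function to that OUT value gives IN[B2] (row B2 above).

Answer: {a, d, e, f}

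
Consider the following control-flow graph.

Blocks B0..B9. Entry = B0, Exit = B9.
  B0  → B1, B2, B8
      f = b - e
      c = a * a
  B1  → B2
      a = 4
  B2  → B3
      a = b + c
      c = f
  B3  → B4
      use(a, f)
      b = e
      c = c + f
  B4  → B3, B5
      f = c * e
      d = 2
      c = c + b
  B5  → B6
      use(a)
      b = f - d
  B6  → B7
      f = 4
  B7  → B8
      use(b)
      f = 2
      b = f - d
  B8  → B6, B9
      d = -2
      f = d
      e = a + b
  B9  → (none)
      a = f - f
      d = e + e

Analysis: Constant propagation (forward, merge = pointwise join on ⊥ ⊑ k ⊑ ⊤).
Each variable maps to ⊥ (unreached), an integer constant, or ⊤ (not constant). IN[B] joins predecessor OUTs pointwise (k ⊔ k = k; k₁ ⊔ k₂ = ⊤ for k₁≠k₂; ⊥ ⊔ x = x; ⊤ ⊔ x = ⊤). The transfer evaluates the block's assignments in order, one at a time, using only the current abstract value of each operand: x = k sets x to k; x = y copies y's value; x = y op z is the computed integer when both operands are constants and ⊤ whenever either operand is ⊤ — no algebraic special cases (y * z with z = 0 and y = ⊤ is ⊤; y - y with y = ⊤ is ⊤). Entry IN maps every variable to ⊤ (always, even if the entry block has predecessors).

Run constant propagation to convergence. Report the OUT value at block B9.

Answer: {a: 0, b: ⊤, c: ⊤, d: ⊤, e: ⊤, f: -2}

Trace:
Fixpoint table:
  B0: | IN=(all ⊤) | OUT=(all ⊤)
  B1: | IN=(all ⊤) | OUT={a:4; rest ⊤}
  B2: | IN=(all ⊤) | OUT=(all ⊤)
  B3: | IN=(all ⊤) | OUT=(all ⊤)
  B4: | IN=(all ⊤) | OUT={d:2; rest ⊤}
  B5: | IN={d:2; rest ⊤} | OUT={d:2; rest ⊤}
  B6: | IN=(all ⊤) | OUT={f:4; rest ⊤}
  B7: | IN={f:4; rest ⊤} | OUT={f:2; rest ⊤}
  B8: | IN=(all ⊤) | OUT={d:-2, f:-2; rest ⊤}
  B9: | IN={d:-2, f:-2; rest ⊤} | OUT={a:0, f:-2; rest ⊤}

Merge at B9: IN[B9] = OUT[B8] = {a: ⊤, b: ⊤, c: ⊤, d: -2, e: ⊤, f: -2}
Applying B9's transfer function to that IN value gives OUT[B9] (row B9 above).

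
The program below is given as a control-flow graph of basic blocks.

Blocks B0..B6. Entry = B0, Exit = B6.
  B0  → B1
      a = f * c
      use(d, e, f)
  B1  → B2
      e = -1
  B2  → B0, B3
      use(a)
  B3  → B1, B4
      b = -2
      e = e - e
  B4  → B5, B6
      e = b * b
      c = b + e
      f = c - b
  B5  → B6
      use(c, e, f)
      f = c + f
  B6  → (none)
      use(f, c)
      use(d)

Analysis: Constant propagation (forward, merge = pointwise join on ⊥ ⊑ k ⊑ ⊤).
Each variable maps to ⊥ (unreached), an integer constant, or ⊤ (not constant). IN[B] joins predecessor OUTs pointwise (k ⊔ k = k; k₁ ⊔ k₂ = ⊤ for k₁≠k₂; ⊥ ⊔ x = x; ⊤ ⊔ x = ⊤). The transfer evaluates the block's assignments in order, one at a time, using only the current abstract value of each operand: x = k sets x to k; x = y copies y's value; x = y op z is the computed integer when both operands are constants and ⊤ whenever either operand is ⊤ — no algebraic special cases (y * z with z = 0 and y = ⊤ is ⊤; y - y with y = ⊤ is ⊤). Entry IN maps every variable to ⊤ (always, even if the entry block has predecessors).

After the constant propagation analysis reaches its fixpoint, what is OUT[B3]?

Converged values:
  B0: | IN=(all ⊤) | OUT=(all ⊤)
  B1: | IN=(all ⊤) | OUT={e:-1; rest ⊤}
  B2: | IN={e:-1; rest ⊤} | OUT={e:-1; rest ⊤}
  B3: | IN={e:-1; rest ⊤} | OUT={b:-2, e:0; rest ⊤}
  B4: | IN={b:-2, e:0; rest ⊤} | OUT={b:-2, c:2, e:4, f:4; rest ⊤}
  B5: | IN={b:-2, c:2, e:4, f:4; rest ⊤} | OUT={b:-2, c:2, e:4, f:6; rest ⊤}
  B6: | IN={b:-2, c:2, e:4; rest ⊤} | OUT={b:-2, c:2, e:4; rest ⊤}

Merge at B3: IN[B3] = OUT[B2] = {a: ⊤, b: ⊤, c: ⊤, d: ⊤, e: -1, f: ⊤}
Applying B3's transfer function to that IN value gives OUT[B3] (row B3 above).

Answer: {a: ⊤, b: -2, c: ⊤, d: ⊤, e: 0, f: ⊤}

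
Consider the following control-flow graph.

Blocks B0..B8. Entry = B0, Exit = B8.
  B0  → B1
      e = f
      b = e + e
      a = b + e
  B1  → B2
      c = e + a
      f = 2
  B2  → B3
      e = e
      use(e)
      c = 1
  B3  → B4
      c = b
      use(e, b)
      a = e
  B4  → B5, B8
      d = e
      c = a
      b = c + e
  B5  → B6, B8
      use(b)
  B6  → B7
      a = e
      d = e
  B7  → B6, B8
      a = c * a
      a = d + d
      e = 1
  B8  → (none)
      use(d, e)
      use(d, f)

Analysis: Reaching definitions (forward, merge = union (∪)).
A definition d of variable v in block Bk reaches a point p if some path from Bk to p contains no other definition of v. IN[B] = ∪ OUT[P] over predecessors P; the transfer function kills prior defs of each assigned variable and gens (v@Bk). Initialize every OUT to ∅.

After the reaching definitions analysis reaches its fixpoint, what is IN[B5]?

Per-block solution:
  B0:  IN={}  OUT={a@B0, b@B0, e@B0}
  B1:  IN={a@B0, b@B0, e@B0}  OUT={a@B0, b@B0, c@B1, e@B0, f@B1}
  B2:  IN={a@B0, b@B0, c@B1, e@B0, f@B1}  OUT={a@B0, b@B0, c@B2, e@B2, f@B1}
  B3:  IN={a@B0, b@B0, c@B2, e@B2, f@B1}  OUT={a@B3, b@B0, c@B3, e@B2, f@B1}
  B4:  IN={a@B3, b@B0, c@B3, e@B2, f@B1}  OUT={a@B3, b@B4, c@B4, d@B4, e@B2, f@B1}
  B5:  IN={a@B3, b@B4, c@B4, d@B4, e@B2, f@B1}  OUT={a@B3, b@B4, c@B4, d@B4, e@B2, f@B1}
  B6:  IN={a@B3, a@B7, b@B4, c@B4, d@B4, d@B6, e@B2, e@B7, f@B1}  OUT={a@B6, b@B4, c@B4, d@B6, e@B2, e@B7, f@B1}
  B7:  IN={a@B6, b@B4, c@B4, d@B6, e@B2, e@B7, f@B1}  OUT={a@B7, b@B4, c@B4, d@B6, e@B7, f@B1}
  B8:  IN={a@B3, a@B7, b@B4, c@B4, d@B4, d@B6, e@B2, e@B7, f@B1}  OUT={a@B3, a@B7, b@B4, c@B4, d@B4, d@B6, e@B2, e@B7, f@B1}

Merge at B5: IN[B5] = OUT[B4] = {a@B3, b@B4, c@B4, d@B4, e@B2, f@B1}

Answer: {a@B3, b@B4, c@B4, d@B4, e@B2, f@B1}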